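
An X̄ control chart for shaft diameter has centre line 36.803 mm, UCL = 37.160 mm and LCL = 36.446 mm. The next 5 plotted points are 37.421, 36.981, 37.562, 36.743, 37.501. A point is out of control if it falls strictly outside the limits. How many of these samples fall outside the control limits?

Compare each point to [36.446, 37.160]: sample 1 = 37.421 > UCL; sample 3 = 37.562 > UCL; sample 5 = 37.501 > UCL.

3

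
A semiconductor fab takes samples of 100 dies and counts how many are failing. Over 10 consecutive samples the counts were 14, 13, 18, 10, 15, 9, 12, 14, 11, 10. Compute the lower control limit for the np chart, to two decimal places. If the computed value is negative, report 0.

2.64

p̄ = Σdᵢ / (k·n) = 126 / (10 × 100) = 0.12600
LCL = np̄ − 3·√(np̄(1−p̄)) = 12.6000 − 3 × 3.3185 = 2.6445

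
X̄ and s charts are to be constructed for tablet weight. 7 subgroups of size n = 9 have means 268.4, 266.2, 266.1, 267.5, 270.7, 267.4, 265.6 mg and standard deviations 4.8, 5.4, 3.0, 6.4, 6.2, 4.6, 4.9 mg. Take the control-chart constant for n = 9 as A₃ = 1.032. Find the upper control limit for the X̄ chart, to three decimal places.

X̄̄ = (268.4 + 266.2 + 266.1 + 267.5 + 270.7 + 267.4 + 265.6) / 7 = 267.4143
s̄ = (4.8 + 5.4 + 3.0 + 6.4 + 6.2 + 4.6 + 4.9) / 7 = 5.0429
UCL = X̄̄ + A₃·s̄ = 267.4143 + 1.032 × 5.0429 = 272.6185

272.619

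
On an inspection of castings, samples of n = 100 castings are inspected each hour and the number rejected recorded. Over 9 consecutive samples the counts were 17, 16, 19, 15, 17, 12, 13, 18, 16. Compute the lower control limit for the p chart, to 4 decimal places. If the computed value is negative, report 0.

0.0492

p̄ = Σdᵢ / (k·n) = 143 / (9 × 100) = 0.15889
LCL = p̄ − 3·√(p̄(1−p̄)/n) = 0.15889 − 3 × 0.03656 = 0.04922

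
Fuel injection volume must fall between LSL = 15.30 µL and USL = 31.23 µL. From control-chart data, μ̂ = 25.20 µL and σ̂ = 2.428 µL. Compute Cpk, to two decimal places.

Cpu = (USL − μ̂) / (3σ̂) = (31.23 − 25.20) / (3 × 2.428) = 0.8278; Cpl = (μ̂ − LSL) / (3σ̂) = (25.20 − 15.30) / (3 × 2.428) = 1.3591; Cpk = min(Cpu, Cpl) = 0.8278

0.83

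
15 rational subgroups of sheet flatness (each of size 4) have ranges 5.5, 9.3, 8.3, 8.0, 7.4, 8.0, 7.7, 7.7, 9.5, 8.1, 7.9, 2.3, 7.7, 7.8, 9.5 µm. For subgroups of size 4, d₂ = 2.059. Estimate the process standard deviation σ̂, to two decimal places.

R̄ = (5.5 + 9.3 + 8.3 + 8.0 + 7.4 + 8.0 + 7.7 + 7.7 + 9.5 + 8.1 + 7.9 + 2.3 + 7.7 + 7.8 + 9.5) / 15 = 7.6467
σ̂ = R̄ / d₂ = 7.6467 / 2.059 = 3.7138

3.71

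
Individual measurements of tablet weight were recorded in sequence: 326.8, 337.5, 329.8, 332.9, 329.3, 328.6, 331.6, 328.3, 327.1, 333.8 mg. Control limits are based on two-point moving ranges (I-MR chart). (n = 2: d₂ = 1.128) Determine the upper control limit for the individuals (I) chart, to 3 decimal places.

X̄ = (326.8 + 337.5 + 329.8 + 332.9 + 329.3 + 328.6 + 331.6 + 328.3 + 327.1 + 333.8) / 10 = 330.5700
Moving ranges: 10.7, 7.7, 3.1, 3.6, 0.7, 3.0, 3.3, 1.2, 6.7; M̄R̄ = 40.0000 / 9 = 4.4444
UCL = X̄ + 3·M̄R̄/d₂ = 330.5700 + 3 × 4.4444 / 1.128 = 342.3903

342.390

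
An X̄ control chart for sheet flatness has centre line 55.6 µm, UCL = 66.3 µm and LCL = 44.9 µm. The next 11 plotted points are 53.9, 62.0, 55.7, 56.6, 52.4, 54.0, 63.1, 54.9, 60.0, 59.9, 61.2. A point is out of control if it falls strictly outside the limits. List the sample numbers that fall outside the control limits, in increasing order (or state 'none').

All 11 points lie within [44.9, 66.3].

none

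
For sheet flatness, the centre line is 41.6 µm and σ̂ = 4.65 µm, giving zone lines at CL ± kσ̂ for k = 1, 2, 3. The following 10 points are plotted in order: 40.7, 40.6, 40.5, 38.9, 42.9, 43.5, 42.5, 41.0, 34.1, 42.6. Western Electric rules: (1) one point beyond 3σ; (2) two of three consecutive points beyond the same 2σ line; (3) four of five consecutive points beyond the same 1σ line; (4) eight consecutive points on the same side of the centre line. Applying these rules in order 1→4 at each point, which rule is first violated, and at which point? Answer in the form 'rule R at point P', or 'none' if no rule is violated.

none

Zone of each point (C = within 1σ̂, B = 1σ̂–2σ̂, A = 2σ̂–3σ̂, * = beyond 3σ̂; sign = side of CL): 1:-C, 2:-C, 3:-C, 4:-C, 5:+C, 6:+C, 7:+C, 8:-C, 9:-B, 10:+C
No rule fires across all 10 points.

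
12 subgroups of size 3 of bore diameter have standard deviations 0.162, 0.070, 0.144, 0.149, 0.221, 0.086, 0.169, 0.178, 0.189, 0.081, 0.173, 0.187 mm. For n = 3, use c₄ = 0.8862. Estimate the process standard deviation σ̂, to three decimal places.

s̄ = (0.162 + 0.070 + 0.144 + 0.149 + 0.221 + 0.086 + 0.169 + 0.178 + 0.189 + 0.081 + 0.173 + 0.187) / 12 = 0.1507
σ̂ = s̄ / c₄ = 0.1507 / 0.8862 = 0.1701

0.170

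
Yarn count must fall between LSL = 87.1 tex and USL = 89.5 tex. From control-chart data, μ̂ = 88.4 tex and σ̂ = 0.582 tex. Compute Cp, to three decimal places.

Cp = (USL − LSL) / (6σ̂) = (89.5 − 87.1) / (6 × 0.582) = 2.4000 / 3.4920 = 0.6873

0.687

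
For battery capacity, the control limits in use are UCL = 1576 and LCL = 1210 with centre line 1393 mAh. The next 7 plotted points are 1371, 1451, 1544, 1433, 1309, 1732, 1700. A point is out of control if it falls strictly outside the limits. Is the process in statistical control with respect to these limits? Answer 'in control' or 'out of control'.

out of control

Compare each point to [1210, 1576]: sample 6 = 1732 > UCL; sample 7 = 1700 > UCL.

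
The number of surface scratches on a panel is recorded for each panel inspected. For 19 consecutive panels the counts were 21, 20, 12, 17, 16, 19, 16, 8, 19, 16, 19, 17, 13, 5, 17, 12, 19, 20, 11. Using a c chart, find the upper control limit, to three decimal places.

27.493

c̄ = (21 + 20 + 12 + 17 + 16 + 19 + 16 + 8 + 19 + 16 + 19 + 17 + 13 + 5 + 17 + 12 + 19 + 20 + 11) / 19 = 297 / 19 = 15.6316
UCL = c̄ + 3√c̄ = 15.6316 + 3 × √15.6316 = 15.6316 + 3 × 3.9537 = 27.4926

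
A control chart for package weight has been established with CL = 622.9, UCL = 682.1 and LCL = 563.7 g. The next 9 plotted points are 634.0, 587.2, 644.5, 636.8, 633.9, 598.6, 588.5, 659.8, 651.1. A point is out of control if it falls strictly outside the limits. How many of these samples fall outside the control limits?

0

All 9 points lie within [563.7, 682.1].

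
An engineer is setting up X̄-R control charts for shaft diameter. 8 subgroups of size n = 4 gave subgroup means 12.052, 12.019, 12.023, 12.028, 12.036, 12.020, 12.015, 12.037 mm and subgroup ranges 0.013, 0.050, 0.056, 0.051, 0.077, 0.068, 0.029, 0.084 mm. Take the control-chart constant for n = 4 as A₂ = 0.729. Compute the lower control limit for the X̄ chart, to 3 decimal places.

11.990

X̄̄ = (12.052 + 12.019 + 12.023 + 12.028 + 12.036 + 12.020 + 12.015 + 12.037) / 8 = 96.2300 / 8 = 12.0288
R̄ = (0.013 + 0.050 + 0.056 + 0.051 + 0.077 + 0.068 + 0.029 + 0.084) / 8 = 0.4280 / 8 = 0.0535
LCL = X̄̄ − A₂·R̄ = 12.0288 − 0.729 × 0.0535 = 11.9897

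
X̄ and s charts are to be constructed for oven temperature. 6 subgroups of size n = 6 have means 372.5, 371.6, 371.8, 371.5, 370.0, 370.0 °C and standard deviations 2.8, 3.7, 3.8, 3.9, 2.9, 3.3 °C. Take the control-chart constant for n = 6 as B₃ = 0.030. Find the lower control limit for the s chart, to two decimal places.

s̄ = (2.8 + 3.7 + 3.8 + 3.9 + 2.9 + 3.3) / 6 = 3.4000
LCL_s = B₃·s̄ = 0.030 × 3.4000 = 0.1020

0.10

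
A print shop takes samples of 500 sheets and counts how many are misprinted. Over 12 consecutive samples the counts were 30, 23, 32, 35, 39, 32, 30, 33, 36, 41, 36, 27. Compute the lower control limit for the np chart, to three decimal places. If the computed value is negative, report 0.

p̄ = Σdᵢ / (k·n) = 394 / (12 × 500) = 0.06567
LCL = np̄ − 3·√(np̄(1−p̄)) = 32.8333 − 3 × 5.5387 = 16.2172

16.217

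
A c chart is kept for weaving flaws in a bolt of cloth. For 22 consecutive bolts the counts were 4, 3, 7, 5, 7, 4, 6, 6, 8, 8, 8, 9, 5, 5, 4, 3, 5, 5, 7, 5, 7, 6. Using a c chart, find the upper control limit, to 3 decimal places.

c̄ = (4 + 3 + 7 + 5 + 7 + 4 + 6 + 6 + 8 + 8 + 8 + 9 + 5 + 5 + 4 + 3 + 5 + 5 + 7 + 5 + 7 + 6) / 22 = 127 / 22 = 5.7727
UCL = c̄ + 3√c̄ = 5.7727 + 3 × √5.7727 = 5.7727 + 3 × 2.4027 = 12.9807

12.981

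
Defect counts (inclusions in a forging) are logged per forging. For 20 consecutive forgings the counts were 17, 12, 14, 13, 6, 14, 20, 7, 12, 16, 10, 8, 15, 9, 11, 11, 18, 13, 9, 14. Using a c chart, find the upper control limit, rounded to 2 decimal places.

c̄ = (17 + 12 + 14 + 13 + 6 + 14 + 20 + 7 + 12 + 16 + 10 + 8 + 15 + 9 + 11 + 11 + 18 + 13 + 9 + 14) / 20 = 249 / 20 = 12.4500
UCL = c̄ + 3√c̄ = 12.4500 + 3 × √12.4500 = 12.4500 + 3 × 3.5285 = 23.0354

23.04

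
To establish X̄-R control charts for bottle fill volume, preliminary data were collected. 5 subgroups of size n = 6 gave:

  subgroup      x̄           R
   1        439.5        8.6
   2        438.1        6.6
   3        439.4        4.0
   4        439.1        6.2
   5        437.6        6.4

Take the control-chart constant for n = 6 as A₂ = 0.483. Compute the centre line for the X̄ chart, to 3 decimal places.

X̄̄ = (439.5 + 438.1 + 439.4 + 439.1 + 437.6) / 5 = 2193.7000 / 5 = 438.7400
CL = X̄̄ = 438.7400

438.740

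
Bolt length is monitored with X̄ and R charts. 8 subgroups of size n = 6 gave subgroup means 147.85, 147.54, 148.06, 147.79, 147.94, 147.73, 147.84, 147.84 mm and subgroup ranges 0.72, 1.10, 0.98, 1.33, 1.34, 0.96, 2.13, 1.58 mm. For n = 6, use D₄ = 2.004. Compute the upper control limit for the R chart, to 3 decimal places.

2.540

R̄ = (0.72 + 1.10 + 0.98 + 1.33 + 1.34 + 0.96 + 2.13 + 1.58) / 8 = 10.1400 / 8 = 1.2675
UCL_R = D₄·R̄ = 2.004 × 1.2675 = 2.5401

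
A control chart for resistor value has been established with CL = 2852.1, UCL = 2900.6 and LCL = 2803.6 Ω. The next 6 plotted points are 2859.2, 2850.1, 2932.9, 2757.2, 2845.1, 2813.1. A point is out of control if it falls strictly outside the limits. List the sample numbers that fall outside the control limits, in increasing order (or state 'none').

Compare each point to [2803.6, 2900.6]: sample 3 = 2932.9 > UCL; sample 4 = 2757.2 < LCL.

3, 4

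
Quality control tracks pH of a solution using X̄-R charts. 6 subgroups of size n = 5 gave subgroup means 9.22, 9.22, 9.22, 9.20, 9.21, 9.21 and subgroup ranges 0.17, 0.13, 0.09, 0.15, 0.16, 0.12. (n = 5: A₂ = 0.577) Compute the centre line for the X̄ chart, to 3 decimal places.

X̄̄ = (9.22 + 9.22 + 9.22 + 9.20 + 9.21 + 9.21) / 6 = 55.2800 / 6 = 9.2133
CL = X̄̄ = 9.2133

9.213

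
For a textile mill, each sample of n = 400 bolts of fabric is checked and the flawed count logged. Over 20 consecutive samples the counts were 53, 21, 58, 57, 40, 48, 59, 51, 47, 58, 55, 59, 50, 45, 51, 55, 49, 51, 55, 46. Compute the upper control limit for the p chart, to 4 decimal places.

0.1758

p̄ = Σdᵢ / (k·n) = 1008 / (20 × 400) = 0.12600
UCL = p̄ + 3·√(p̄(1−p̄)/n) = 0.12600 + 3 × √(0.12600×0.87400/400) = 0.12600 + 3 × 0.01659 = 0.17578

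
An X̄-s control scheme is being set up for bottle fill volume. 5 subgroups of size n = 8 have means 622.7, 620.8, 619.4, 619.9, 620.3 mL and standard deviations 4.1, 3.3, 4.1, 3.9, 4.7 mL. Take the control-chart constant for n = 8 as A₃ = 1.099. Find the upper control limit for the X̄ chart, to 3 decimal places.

625.038

X̄̄ = (622.7 + 620.8 + 619.4 + 619.9 + 620.3) / 5 = 620.6200
s̄ = (4.1 + 3.3 + 4.1 + 3.9 + 4.7) / 5 = 4.0200
UCL = X̄̄ + A₃·s̄ = 620.6200 + 1.099 × 4.0200 = 625.0380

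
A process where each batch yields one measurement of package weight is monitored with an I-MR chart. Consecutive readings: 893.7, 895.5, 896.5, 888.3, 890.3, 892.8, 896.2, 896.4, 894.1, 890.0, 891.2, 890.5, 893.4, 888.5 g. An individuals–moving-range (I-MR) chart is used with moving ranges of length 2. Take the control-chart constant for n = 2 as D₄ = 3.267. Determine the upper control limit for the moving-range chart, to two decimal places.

8.85

Moving ranges: 1.8, 1.0, 8.2, 2.0, 2.5, 3.4, 0.2, 2.3, 4.1, 1.2, 0.7, 2.9, 4.9; M̄R̄ = 35.2000 / 13 = 2.7077
UCL_MR = D₄·M̄R̄ = 3.267 × 2.7077 = 8.8460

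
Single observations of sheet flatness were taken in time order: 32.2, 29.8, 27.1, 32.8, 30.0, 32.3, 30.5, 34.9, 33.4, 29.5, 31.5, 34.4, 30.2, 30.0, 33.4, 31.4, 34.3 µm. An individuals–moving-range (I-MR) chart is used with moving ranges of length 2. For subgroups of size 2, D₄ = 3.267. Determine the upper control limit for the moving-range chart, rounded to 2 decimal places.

9.21

Moving ranges: 2.4, 2.7, 5.7, 2.8, 2.3, 1.8, 4.4, 1.5, 3.9, 2.0, 2.9, 4.2, 0.2, 3.4, 2.0, 2.9; M̄R̄ = 45.1000 / 16 = 2.8188
UCL_MR = D₄·M̄R̄ = 3.267 × 2.8188 = 9.2089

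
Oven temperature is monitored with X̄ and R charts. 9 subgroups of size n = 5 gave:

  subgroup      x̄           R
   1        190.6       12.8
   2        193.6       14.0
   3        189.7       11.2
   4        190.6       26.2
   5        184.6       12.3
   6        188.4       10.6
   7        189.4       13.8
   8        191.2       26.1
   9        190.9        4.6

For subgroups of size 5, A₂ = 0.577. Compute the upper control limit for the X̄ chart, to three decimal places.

X̄̄ = (190.6 + 193.6 + 189.7 + 190.6 + 184.6 + 188.4 + 189.4 + 191.2 + 190.9) / 9 = 1709.0000 / 9 = 189.8889
R̄ = (12.8 + 14.0 + 11.2 + 26.2 + 12.3 + 10.6 + 13.8 + 26.1 + 4.6) / 9 = 131.6000 / 9 = 14.6222
UCL = X̄̄ + A₂·R̄ = 189.8889 + 0.577 × 14.6222 = 198.3259

198.326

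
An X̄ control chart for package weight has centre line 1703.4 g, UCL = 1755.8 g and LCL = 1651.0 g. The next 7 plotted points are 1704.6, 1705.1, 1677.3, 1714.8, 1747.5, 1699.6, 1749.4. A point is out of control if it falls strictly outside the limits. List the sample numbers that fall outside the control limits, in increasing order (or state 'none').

All 7 points lie within [1651.0, 1755.8].

none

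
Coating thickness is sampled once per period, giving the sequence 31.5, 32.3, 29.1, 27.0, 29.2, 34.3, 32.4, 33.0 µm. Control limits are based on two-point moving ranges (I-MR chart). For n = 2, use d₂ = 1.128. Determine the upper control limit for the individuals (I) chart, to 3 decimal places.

37.141

X̄ = (31.5 + 32.3 + 29.1 + 27.0 + 29.2 + 34.3 + 32.4 + 33.0) / 8 = 31.1000
Moving ranges: 0.8, 3.2, 2.1, 2.2, 5.1, 1.9, 0.6; M̄R̄ = 15.9000 / 7 = 2.2714
UCL = X̄ + 3·M̄R̄/d₂ = 31.1000 + 3 × 2.2714 / 1.128 = 37.1410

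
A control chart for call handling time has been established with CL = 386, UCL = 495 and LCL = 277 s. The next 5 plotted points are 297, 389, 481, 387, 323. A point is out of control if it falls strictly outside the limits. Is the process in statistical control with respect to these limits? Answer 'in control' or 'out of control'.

All 5 points lie within [277, 495].

in control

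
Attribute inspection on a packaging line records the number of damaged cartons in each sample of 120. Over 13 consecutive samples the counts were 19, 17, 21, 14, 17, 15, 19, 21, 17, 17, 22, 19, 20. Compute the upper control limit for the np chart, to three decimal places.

p̄ = Σdᵢ / (k·n) = 238 / (13 × 120) = 0.15256
UCL = np̄ + 3·√(np̄(1−p̄)) = 18.3077 + 3 × √(18.3077×0.84744) = 18.3077 + 3 × 3.9389 = 30.1243

30.124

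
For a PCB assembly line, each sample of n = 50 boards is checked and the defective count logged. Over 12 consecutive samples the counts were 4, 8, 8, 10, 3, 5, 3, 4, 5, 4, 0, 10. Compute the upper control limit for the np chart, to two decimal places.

p̄ = Σdᵢ / (k·n) = 64 / (12 × 50) = 0.10667
UCL = np̄ + 3·√(np̄(1−p̄)) = 5.3333 + 3 × √(5.3333×0.89333) = 5.3333 + 3 × 2.1828 = 11.8816

11.88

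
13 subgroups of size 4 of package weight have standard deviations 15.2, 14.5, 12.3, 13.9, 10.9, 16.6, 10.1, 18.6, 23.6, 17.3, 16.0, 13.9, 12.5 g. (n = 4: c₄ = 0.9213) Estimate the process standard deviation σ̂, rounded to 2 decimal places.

s̄ = (15.2 + 14.5 + 12.3 + 13.9 + 10.9 + 16.6 + 10.1 + 18.6 + 23.6 + 17.3 + 16.0 + 13.9 + 12.5) / 13 = 15.0308
σ̂ = s̄ / c₄ = 15.0308 / 0.9213 = 16.3147

16.31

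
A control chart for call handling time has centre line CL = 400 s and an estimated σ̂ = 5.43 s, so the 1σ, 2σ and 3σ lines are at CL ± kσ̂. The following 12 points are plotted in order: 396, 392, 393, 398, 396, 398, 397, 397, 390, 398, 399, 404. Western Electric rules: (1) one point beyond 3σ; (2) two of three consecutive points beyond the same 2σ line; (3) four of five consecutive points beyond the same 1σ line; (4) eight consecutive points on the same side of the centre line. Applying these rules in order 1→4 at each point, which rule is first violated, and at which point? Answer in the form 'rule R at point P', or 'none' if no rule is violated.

rule 4 at point 8

Zone of each point (C = within 1σ̂, B = 1σ̂–2σ̂, A = 2σ̂–3σ̂, * = beyond 3σ̂; sign = side of CL): 1:-C, 2:-B, 3:-B, 4:-C, 5:-C, 6:-C, 7:-C, 8:-C, 9:-B, 10:-C, 11:-C, 12:+C
Rule 4 (eight consecutive points on the same side of the centre line) is satisfied at point 8.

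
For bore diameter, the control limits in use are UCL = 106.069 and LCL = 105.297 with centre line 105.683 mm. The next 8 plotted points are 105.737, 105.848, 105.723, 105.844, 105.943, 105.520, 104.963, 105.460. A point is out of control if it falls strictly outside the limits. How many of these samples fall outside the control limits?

1

Compare each point to [105.297, 106.069]: sample 7 = 104.963 < LCL.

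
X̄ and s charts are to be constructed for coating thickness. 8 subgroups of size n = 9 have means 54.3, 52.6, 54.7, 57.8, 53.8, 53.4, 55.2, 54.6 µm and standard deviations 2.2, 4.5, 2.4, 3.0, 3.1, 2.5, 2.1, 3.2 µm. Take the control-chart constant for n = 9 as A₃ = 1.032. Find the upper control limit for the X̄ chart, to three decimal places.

57.517

X̄̄ = (54.3 + 52.6 + 54.7 + 57.8 + 53.8 + 53.4 + 55.2 + 54.6) / 8 = 54.5500
s̄ = (2.2 + 4.5 + 2.4 + 3.0 + 3.1 + 2.5 + 2.1 + 3.2) / 8 = 2.8750
UCL = X̄̄ + A₃·s̄ = 54.5500 + 1.032 × 2.8750 = 57.5170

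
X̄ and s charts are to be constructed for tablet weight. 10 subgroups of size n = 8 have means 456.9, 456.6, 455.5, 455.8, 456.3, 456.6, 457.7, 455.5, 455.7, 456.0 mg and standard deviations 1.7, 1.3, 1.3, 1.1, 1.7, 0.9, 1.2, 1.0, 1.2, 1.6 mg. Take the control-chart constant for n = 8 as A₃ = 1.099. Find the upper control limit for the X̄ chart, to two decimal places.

X̄̄ = (456.9 + 456.6 + 455.5 + 455.8 + 456.3 + 456.6 + 457.7 + 455.5 + 455.7 + 456.0) / 10 = 456.2600
s̄ = (1.7 + 1.3 + 1.3 + 1.1 + 1.7 + 0.9 + 1.2 + 1.0 + 1.2 + 1.6) / 10 = 1.3000
UCL = X̄̄ + A₃·s̄ = 456.2600 + 1.099 × 1.3000 = 457.6887

457.69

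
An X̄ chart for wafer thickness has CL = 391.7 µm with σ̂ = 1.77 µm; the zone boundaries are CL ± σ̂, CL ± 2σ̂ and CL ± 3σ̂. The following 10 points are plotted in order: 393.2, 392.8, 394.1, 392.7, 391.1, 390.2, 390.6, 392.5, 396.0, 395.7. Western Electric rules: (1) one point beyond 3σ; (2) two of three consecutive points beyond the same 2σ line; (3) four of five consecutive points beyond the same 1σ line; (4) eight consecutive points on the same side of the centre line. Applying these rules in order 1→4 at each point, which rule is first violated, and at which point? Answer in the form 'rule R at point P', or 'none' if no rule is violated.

rule 2 at point 10

Zone of each point (C = within 1σ̂, B = 1σ̂–2σ̂, A = 2σ̂–3σ̂, * = beyond 3σ̂; sign = side of CL): 1:+C, 2:+C, 3:+B, 4:+C, 5:-C, 6:-C, 7:-C, 8:+C, 9:+A, 10:+A
Rule 2 (two of three consecutive points beyond the same 2σ limit) is satisfied at point 10.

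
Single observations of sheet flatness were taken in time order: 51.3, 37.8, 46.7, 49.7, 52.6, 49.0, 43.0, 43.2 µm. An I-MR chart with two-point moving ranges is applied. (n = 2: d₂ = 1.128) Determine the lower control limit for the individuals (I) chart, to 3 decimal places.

X̄ = (51.3 + 37.8 + 46.7 + 49.7 + 52.6 + 49.0 + 43.0 + 43.2) / 8 = 46.6625
Moving ranges: 13.5, 8.9, 3.0, 2.9, 3.6, 6.0, 0.2; M̄R̄ = 38.1000 / 7 = 5.4429
LCL = X̄ − 3·M̄R̄/d₂ = 46.6625 − 3 × 5.4429 / 1.128 = 32.1868

32.187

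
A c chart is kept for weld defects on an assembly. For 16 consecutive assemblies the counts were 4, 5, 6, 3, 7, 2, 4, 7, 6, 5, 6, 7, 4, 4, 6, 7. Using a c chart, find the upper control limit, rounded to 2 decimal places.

c̄ = (4 + 5 + 6 + 3 + 7 + 2 + 4 + 7 + 6 + 5 + 6 + 7 + 4 + 4 + 6 + 7) / 16 = 83 / 16 = 5.1875
UCL = c̄ + 3√c̄ = 5.1875 + 3 × √5.1875 = 5.1875 + 3 × 2.2776 = 12.0203

12.02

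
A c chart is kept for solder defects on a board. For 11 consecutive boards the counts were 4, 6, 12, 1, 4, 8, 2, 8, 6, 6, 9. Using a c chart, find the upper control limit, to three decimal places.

13.348

c̄ = (4 + 6 + 12 + 1 + 4 + 8 + 2 + 8 + 6 + 6 + 9) / 11 = 66 / 11 = 6.0000
UCL = c̄ + 3√c̄ = 6.0000 + 3 × √6.0000 = 6.0000 + 3 × 2.4495 = 13.3485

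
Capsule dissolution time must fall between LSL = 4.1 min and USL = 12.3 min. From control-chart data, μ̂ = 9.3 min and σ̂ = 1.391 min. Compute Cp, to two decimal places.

Cp = (USL − LSL) / (6σ̂) = (12.3 − 4.1) / (6 × 1.391) = 8.2000 / 8.3460 = 0.9825

0.98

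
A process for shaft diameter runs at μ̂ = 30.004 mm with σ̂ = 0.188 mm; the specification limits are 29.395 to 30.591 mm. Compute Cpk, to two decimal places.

1.04

Cpu = (USL − μ̂) / (3σ̂) = (30.591 − 30.004) / (3 × 0.188) = 1.0408; Cpl = (μ̂ − LSL) / (3σ̂) = (30.004 − 29.395) / (3 × 0.188) = 1.0798; Cpk = min(Cpu, Cpl) = 1.0408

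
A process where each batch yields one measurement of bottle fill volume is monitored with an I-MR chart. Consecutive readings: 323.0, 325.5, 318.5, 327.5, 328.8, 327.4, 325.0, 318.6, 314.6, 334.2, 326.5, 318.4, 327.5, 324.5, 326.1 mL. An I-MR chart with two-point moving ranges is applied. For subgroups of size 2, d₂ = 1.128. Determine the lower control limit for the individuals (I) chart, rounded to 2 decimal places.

X̄ = (323.0 + 325.5 + 318.5 + 327.5 + 328.8 + 327.4 + 325.0 + 318.6 + 314.6 + 334.2 + 326.5 + 318.4 + 327.5 + 324.5 + 326.1) / 15 = 324.4067
Moving ranges: 2.5, 7.0, 9.0, 1.3, 1.4, 2.4, 6.4, 4.0, 19.6, 7.7, 8.1, 9.1, 3.0, 1.6; M̄R̄ = 83.1000 / 14 = 5.9357
LCL = X̄ − 3·M̄R̄/d₂ = 324.4067 − 3 × 5.9357 / 1.128 = 308.6202

308.62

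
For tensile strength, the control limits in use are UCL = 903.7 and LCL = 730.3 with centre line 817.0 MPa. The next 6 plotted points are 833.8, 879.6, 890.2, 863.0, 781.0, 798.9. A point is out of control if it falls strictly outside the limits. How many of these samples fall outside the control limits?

0

All 6 points lie within [730.3, 903.7].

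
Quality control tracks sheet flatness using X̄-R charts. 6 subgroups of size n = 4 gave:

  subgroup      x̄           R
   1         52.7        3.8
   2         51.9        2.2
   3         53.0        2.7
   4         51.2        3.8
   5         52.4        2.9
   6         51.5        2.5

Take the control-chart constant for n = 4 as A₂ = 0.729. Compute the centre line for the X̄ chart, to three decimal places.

52.117

X̄̄ = (52.7 + 51.9 + 53.0 + 51.2 + 52.4 + 51.5) / 6 = 312.7000 / 6 = 52.1167
CL = X̄̄ = 52.1167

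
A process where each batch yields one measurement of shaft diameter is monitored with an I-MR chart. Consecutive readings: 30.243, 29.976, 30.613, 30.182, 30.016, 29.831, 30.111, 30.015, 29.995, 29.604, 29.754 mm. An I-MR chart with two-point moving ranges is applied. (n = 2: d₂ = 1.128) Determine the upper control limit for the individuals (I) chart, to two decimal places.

30.73

X̄ = (30.243 + 29.976 + 30.613 + 30.182 + 30.016 + 29.831 + 30.111 + 30.015 + 29.995 + 29.604 + 29.754) / 11 = 30.0309
Moving ranges: 0.267, 0.637, 0.431, 0.166, 0.185, 0.280, 0.096, 0.020, 0.391, 0.150; M̄R̄ = 2.6230 / 10 = 0.2623
UCL = X̄ + 3·M̄R̄/d₂ = 30.0309 + 3 × 0.2623 / 1.128 = 30.7285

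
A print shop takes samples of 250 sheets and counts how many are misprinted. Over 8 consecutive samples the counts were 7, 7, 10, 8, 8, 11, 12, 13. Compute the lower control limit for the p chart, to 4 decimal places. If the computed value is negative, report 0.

0.0017

p̄ = Σdᵢ / (k·n) = 76 / (8 × 250) = 0.03800
LCL = p̄ − 3·√(p̄(1−p̄)/n) = 0.03800 − 3 × 0.01209 = 0.00172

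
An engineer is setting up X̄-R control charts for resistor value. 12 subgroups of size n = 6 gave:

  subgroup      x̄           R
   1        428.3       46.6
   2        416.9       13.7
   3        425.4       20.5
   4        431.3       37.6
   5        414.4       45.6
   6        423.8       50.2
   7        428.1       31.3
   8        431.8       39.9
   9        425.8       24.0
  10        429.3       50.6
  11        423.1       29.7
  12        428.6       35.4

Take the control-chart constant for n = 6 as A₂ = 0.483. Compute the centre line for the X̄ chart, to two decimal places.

425.57

X̄̄ = (428.3 + 416.9 + 425.4 + 431.3 + 414.4 + 423.8 + 428.1 + 431.8 + 425.8 + 429.3 + 423.1 + 428.6) / 12 = 5106.8000 / 12 = 425.5667
CL = X̄̄ = 425.5667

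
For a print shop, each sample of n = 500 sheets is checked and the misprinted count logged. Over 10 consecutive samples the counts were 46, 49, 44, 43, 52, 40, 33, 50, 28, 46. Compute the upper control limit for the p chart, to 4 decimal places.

0.1239

p̄ = Σdᵢ / (k·n) = 431 / (10 × 500) = 0.08620
UCL = p̄ + 3·√(p̄(1−p̄)/n) = 0.08620 + 3 × √(0.08620×0.91380/500) = 0.08620 + 3 × 0.01255 = 0.12385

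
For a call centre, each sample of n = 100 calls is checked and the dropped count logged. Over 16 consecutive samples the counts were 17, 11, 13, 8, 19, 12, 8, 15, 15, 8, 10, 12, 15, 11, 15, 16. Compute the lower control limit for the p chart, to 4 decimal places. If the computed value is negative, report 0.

0.0279

p̄ = Σdᵢ / (k·n) = 205 / (16 × 100) = 0.12812
LCL = p̄ − 3·√(p̄(1−p̄)/n) = 0.12812 − 3 × 0.03342 = 0.02786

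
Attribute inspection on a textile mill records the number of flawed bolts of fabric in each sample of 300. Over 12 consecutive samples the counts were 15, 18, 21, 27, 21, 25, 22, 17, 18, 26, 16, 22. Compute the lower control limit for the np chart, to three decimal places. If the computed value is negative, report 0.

7.507

p̄ = Σdᵢ / (k·n) = 248 / (12 × 300) = 0.06889
LCL = np̄ − 3·√(np̄(1−p̄)) = 20.6667 − 3 × 4.3867 = 7.5066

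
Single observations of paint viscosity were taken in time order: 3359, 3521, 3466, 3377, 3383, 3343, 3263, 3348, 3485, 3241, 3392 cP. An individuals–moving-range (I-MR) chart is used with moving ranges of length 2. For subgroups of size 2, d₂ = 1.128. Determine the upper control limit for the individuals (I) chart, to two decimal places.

3658.81

X̄ = (3359 + 3521 + 3466 + 3377 + 3383 + 3343 + 3263 + 3348 + 3485 + 3241 + 3392) / 11 = 3379.8182
Moving ranges: 162, 55, 89, 6, 40, 80, 85, 137, 244, 151; M̄R̄ = 1049.0000 / 10 = 104.9000
UCL = X̄ + 3·M̄R̄/d₂ = 3379.8182 + 3 × 104.9000 / 1.128 = 3658.8075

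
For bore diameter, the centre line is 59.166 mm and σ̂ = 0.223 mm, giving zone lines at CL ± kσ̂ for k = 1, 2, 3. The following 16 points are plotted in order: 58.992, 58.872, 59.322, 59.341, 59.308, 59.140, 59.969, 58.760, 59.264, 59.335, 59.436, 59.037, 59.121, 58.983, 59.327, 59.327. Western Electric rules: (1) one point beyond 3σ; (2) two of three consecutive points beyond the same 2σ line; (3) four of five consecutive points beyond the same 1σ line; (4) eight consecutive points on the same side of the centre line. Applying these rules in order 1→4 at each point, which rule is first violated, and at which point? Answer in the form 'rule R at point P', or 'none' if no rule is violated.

rule 1 at point 7

Zone of each point (C = within 1σ̂, B = 1σ̂–2σ̂, A = 2σ̂–3σ̂, * = beyond 3σ̂; sign = side of CL): 1:-C, 2:-B, 3:+C, 4:+C, 5:+C, 6:-C, 7:+*, 8:-B, 9:+C, 10:+C, 11:+B, 12:-C, 13:-C, 14:-C, 15:+C, 16:+C
Rule 1 (one point beyond the 3σ limits) is satisfied at point 7.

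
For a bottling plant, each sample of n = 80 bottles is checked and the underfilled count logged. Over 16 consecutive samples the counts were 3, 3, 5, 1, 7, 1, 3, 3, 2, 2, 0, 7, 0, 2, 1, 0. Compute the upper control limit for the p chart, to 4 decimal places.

0.0896

p̄ = Σdᵢ / (k·n) = 40 / (16 × 80) = 0.03125
UCL = p̄ + 3·√(p̄(1−p̄)/n) = 0.03125 + 3 × √(0.03125×0.96875/80) = 0.03125 + 3 × 0.01945 = 0.08961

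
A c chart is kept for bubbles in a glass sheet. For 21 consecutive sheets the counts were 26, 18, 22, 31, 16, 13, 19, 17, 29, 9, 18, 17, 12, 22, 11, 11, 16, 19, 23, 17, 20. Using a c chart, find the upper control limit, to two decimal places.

31.24

c̄ = (26 + 18 + 22 + 31 + 16 + 13 + 19 + 17 + 29 + 9 + 18 + 17 + 12 + 22 + 11 + 11 + 16 + 19 + 23 + 17 + 20) / 21 = 386 / 21 = 18.3810
UCL = c̄ + 3√c̄ = 18.3810 + 3 × √18.3810 = 18.3810 + 3 × 4.2873 = 31.2429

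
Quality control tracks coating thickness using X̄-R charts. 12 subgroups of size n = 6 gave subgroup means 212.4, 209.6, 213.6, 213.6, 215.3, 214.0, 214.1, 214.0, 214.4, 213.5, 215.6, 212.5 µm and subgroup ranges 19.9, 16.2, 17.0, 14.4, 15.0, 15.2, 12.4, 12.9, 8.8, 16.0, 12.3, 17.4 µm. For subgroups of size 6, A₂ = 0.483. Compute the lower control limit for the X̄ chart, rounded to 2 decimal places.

206.41

X̄̄ = (212.4 + 209.6 + 213.6 + 213.6 + 215.3 + 214.0 + 214.1 + 214.0 + 214.4 + 213.5 + 215.6 + 212.5) / 12 = 2562.6000 / 12 = 213.5500
R̄ = (19.9 + 16.2 + 17.0 + 14.4 + 15.0 + 15.2 + 12.4 + 12.9 + 8.8 + 16.0 + 12.3 + 17.4) / 12 = 177.5000 / 12 = 14.7917
LCL = X̄̄ − A₂·R̄ = 213.5500 − 0.483 × 14.7917 = 206.4056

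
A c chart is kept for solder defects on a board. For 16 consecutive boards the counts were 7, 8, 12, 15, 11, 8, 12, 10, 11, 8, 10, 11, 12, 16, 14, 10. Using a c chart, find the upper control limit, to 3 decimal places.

20.859

c̄ = (7 + 8 + 12 + 15 + 11 + 8 + 12 + 10 + 11 + 8 + 10 + 11 + 12 + 16 + 14 + 10) / 16 = 175 / 16 = 10.9375
UCL = c̄ + 3√c̄ = 10.9375 + 3 × √10.9375 = 10.9375 + 3 × 3.3072 = 20.8591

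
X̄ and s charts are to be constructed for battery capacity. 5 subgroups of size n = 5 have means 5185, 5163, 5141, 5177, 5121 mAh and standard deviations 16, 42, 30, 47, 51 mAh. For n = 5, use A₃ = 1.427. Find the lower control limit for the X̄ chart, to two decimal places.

X̄̄ = (5185 + 5163 + 5141 + 5177 + 5121) / 5 = 5157.4000
s̄ = (16 + 42 + 30 + 47 + 51) / 5 = 37.2000
LCL = X̄̄ − A₃·s̄ = 5157.4000 − 1.427 × 37.2000 = 5104.3156

5104.32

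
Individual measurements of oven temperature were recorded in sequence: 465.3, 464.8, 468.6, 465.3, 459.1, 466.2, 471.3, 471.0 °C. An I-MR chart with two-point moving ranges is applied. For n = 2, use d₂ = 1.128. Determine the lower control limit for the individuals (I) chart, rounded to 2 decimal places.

X̄ = (465.3 + 464.8 + 468.6 + 465.3 + 459.1 + 466.2 + 471.3 + 471.0) / 8 = 466.4500
Moving ranges: 0.5, 3.8, 3.3, 6.2, 7.1, 5.1, 0.3; M̄R̄ = 26.3000 / 7 = 3.7571
LCL = X̄ − 3·M̄R̄/d₂ = 466.4500 − 3 × 3.7571 / 1.128 = 456.4576

456.46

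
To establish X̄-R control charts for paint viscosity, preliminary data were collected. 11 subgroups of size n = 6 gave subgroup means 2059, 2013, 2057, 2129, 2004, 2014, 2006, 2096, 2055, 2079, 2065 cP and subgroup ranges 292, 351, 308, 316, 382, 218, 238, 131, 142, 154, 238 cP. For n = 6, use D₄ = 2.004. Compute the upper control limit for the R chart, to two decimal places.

504.64

R̄ = (292 + 351 + 308 + 316 + 382 + 218 + 238 + 131 + 142 + 154 + 238) / 11 = 2770.0000 / 11 = 251.8182
UCL_R = D₄·R̄ = 2.004 × 251.8182 = 504.6436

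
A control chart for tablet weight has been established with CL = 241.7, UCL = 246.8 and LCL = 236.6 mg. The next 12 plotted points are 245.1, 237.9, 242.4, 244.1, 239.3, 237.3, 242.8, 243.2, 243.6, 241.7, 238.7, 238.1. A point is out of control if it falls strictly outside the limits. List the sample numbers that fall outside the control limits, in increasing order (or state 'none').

none

All 12 points lie within [236.6, 246.8].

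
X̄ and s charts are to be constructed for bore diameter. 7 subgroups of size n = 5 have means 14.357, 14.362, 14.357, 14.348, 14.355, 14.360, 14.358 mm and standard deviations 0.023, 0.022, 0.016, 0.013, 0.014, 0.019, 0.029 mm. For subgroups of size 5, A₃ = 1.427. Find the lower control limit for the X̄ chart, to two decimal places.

X̄̄ = (14.357 + 14.362 + 14.357 + 14.348 + 14.355 + 14.360 + 14.358) / 7 = 14.3567
s̄ = (0.023 + 0.022 + 0.016 + 0.013 + 0.014 + 0.019 + 0.029) / 7 = 0.0194
LCL = X̄̄ − A₃·s̄ = 14.3567 − 1.427 × 0.0194 = 14.3290

14.33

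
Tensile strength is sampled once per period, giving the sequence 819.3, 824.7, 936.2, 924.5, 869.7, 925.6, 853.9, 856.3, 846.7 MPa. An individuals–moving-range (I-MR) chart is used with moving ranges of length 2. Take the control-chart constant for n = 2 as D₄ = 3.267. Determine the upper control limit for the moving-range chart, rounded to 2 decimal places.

Moving ranges: 5.4, 111.5, 11.7, 54.8, 55.9, 71.7, 2.4, 9.6; M̄R̄ = 323.0000 / 8 = 40.3750
UCL_MR = D₄·M̄R̄ = 3.267 × 40.3750 = 131.9051

131.91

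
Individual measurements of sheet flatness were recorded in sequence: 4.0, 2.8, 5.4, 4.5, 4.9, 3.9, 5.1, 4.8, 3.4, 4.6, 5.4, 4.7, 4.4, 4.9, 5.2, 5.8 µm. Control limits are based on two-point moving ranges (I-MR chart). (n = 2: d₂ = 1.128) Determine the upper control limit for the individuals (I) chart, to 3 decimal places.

6.988

X̄ = (4.0 + 2.8 + 5.4 + 4.5 + 4.9 + 3.9 + 5.1 + 4.8 + 3.4 + 4.6 + 5.4 + 4.7 + 4.4 + 4.9 + 5.2 + 5.8) / 16 = 4.6125
Moving ranges: 1.2, 2.6, 0.9, 0.4, 1.0, 1.2, 0.3, 1.4, 1.2, 0.8, 0.7, 0.3, 0.5, 0.3, 0.6; M̄R̄ = 13.4000 / 15 = 0.8933
UCL = X̄ + 3·M̄R̄/d₂ = 4.6125 + 3 × 0.8933 / 1.128 = 6.9884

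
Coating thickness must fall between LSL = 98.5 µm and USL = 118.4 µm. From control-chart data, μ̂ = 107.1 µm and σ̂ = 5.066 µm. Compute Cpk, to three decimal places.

0.566

Cpu = (USL − μ̂) / (3σ̂) = (118.4 − 107.1) / (3 × 5.066) = 0.7435; Cpl = (μ̂ − LSL) / (3σ̂) = (107.1 − 98.5) / (3 × 5.066) = 0.5659; Cpk = min(Cpu, Cpl) = 0.5659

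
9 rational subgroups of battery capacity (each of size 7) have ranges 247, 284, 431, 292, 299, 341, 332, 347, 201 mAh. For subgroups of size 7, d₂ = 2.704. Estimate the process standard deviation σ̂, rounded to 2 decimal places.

113.99

R̄ = (247 + 284 + 431 + 292 + 299 + 341 + 332 + 347 + 201) / 9 = 308.2222
σ̂ = R̄ / d₂ = 308.2222 / 2.704 = 113.9875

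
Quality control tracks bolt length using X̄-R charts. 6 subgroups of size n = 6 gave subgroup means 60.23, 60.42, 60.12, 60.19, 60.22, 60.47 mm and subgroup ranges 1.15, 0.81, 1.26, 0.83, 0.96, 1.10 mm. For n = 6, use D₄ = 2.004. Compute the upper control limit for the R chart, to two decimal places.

R̄ = (1.15 + 0.81 + 1.26 + 0.83 + 0.96 + 1.10) / 6 = 6.1100 / 6 = 1.0183
UCL_R = D₄·R̄ = 2.004 × 1.0183 = 2.0407

2.04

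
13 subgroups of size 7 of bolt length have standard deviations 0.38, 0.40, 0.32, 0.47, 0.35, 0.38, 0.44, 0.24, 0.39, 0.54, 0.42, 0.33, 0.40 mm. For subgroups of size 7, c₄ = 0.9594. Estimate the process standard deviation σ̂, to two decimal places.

0.41

s̄ = (0.38 + 0.40 + 0.32 + 0.47 + 0.35 + 0.38 + 0.44 + 0.24 + 0.39 + 0.54 + 0.42 + 0.33 + 0.40) / 13 = 0.3892
σ̂ = s̄ / c₄ = 0.3892 / 0.9594 = 0.4057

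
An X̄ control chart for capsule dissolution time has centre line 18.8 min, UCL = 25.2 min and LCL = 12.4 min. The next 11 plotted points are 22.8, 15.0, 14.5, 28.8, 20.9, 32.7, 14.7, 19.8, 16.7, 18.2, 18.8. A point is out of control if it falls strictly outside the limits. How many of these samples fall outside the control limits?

2

Compare each point to [12.4, 25.2]: sample 4 = 28.8 > UCL; sample 6 = 32.7 > UCL.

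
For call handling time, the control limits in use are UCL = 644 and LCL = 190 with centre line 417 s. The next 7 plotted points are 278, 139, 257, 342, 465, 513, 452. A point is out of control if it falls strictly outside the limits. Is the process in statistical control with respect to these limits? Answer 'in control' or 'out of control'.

out of control

Compare each point to [190, 644]: sample 2 = 139 < LCL.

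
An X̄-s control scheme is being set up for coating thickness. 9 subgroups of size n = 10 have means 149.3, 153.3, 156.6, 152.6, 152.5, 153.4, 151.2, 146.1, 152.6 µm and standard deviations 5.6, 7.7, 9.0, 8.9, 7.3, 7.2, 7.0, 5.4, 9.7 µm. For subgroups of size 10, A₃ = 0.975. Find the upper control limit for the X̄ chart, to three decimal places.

X̄̄ = (149.3 + 153.3 + 156.6 + 152.6 + 152.5 + 153.4 + 151.2 + 146.1 + 152.6) / 9 = 151.9556
s̄ = (5.6 + 7.7 + 9.0 + 8.9 + 7.3 + 7.2 + 7.0 + 5.4 + 9.7) / 9 = 7.5333
UCL = X̄̄ + A₃·s̄ = 151.9556 + 0.975 × 7.5333 = 159.3006

159.301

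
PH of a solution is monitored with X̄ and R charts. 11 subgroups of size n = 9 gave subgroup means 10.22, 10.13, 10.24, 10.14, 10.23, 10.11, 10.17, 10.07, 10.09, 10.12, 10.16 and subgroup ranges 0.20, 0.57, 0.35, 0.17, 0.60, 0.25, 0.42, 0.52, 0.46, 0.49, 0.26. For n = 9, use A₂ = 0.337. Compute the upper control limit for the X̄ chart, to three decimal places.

X̄̄ = (10.22 + 10.13 + 10.24 + 10.14 + 10.23 + 10.11 + 10.17 + 10.07 + 10.09 + 10.12 + 10.16) / 11 = 111.6800 / 11 = 10.1527
R̄ = (0.20 + 0.57 + 0.35 + 0.17 + 0.60 + 0.25 + 0.42 + 0.52 + 0.46 + 0.49 + 0.26) / 11 = 4.2900 / 11 = 0.3900
UCL = X̄̄ + A₂·R̄ = 10.1527 + 0.337 × 0.3900 = 10.2842

10.284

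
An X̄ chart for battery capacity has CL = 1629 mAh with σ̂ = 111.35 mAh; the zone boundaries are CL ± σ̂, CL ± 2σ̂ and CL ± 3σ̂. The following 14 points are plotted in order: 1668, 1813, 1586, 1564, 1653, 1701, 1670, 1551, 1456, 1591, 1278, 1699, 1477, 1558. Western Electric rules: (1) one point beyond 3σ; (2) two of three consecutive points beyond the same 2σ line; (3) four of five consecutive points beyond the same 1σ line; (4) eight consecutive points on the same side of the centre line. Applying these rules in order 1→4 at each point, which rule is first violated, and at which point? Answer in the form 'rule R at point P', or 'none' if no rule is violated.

Zone of each point (C = within 1σ̂, B = 1σ̂–2σ̂, A = 2σ̂–3σ̂, * = beyond 3σ̂; sign = side of CL): 1:+C, 2:+B, 3:-C, 4:-C, 5:+C, 6:+C, 7:+C, 8:-C, 9:-B, 10:-C, 11:-*, 12:+C, 13:-B, 14:-C
Rule 1 (one point beyond the 3σ limits) is satisfied at point 11.

rule 1 at point 11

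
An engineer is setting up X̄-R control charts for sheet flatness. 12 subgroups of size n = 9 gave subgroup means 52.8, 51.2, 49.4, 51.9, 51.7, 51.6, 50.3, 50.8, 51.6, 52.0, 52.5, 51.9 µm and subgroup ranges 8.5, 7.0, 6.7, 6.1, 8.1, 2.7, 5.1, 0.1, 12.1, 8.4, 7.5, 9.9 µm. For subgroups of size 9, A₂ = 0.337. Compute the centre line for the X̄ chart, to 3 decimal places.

51.475

X̄̄ = (52.8 + 51.2 + 49.4 + 51.9 + 51.7 + 51.6 + 50.3 + 50.8 + 51.6 + 52.0 + 52.5 + 51.9) / 12 = 617.7000 / 12 = 51.4750
CL = X̄̄ = 51.4750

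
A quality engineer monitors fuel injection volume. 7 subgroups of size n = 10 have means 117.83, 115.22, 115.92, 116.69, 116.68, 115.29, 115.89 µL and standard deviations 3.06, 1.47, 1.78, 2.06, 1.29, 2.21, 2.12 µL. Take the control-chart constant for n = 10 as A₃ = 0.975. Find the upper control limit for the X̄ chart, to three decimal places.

X̄̄ = (117.83 + 115.22 + 115.92 + 116.69 + 116.68 + 115.29 + 115.89) / 7 = 116.2171
s̄ = (3.06 + 1.47 + 1.78 + 2.06 + 1.29 + 2.21 + 2.12) / 7 = 1.9986
UCL = X̄̄ + A₃·s̄ = 116.2171 + 0.975 × 1.9986 = 118.1658

118.166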